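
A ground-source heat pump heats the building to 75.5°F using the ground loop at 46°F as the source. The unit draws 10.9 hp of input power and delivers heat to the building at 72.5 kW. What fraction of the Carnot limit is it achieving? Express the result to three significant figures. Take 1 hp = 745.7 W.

Converting, Q̇_H = 72.50 kW = 97.22 hp, so COP_actual = Q̇_H/Ẇ = 97.22/10.90 = 8.920.
In absolute terms T_C = 280.93 K and T_H = 297.32 K, so ΔT = 16.39 K.
COP_Carnot = T_H/ΔT = 297.32/16.39 = 18.14.
η_II = COP_actual/COP_Carnot = 8.920/18.14 = 0.4917.

0.492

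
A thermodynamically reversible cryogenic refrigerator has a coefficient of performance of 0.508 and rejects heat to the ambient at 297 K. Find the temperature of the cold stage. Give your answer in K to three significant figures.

For a Carnot refrigerator COP_R = T_C/(T_H − T_C), so T_C = COP·T_H/(1 + COP).
With T_H = 297.00 K, T_C = 0.508 × 297.00/1.508 = 100.05 K.

100 K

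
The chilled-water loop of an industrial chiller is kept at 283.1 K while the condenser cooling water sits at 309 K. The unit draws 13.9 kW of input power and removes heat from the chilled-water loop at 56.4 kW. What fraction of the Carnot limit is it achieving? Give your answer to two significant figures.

0.37

COP_actual = Q̇_C/Ẇ = 56.40/13.90 = 4.058.
The reservoir spacing is ΔT = 309 − 283.1 = 25.90 K.
COP_Carnot = T_C/ΔT = 283.10/25.90 = 10.93.
η_II = COP_actual/COP_Carnot = 4.058/10.93 = 0.3712.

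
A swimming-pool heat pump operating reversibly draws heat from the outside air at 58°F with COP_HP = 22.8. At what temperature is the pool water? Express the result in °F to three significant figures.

81.7 °F

COP_HP = T_H/(T_H − T_C) rearranges to T_H = COP·T_C/(COP − 1).
With T_C = 287.59 K, T_H = 22.8 × 287.59/21.80 = 300.79 K.
Converting, 300.79 K = 81.75°F.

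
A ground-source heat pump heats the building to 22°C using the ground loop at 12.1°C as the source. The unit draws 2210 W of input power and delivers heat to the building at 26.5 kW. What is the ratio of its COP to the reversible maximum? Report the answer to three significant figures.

0.402

Converting, Q̇_H = 26.50 kW = 26500 W, so COP_actual = Q̇_H/Ẇ = 26500/2210 = 11.99.
In absolute terms T_C = 285.25 K and T_H = 295.15 K, so ΔT = 9.900 K.
COP_Carnot = T_H/ΔT = 295.15/9.900 = 29.81.
η_II = COP_actual/COP_Carnot = 11.99/29.81 = 0.4022.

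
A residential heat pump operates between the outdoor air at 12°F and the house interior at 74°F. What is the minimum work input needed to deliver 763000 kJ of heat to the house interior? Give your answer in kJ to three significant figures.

In absolute terms T_C = 262.04 K and T_H = 296.48 K, so ΔT = 34.44 K.
The reversible limit is COP_HP = T_H/ΔT = 8.608, so W_min = Q_H/COP = Q_H·ΔT/T_H.
W_min = 763000 × 34.44/296.48 = 88640 kJ.

88600 kJ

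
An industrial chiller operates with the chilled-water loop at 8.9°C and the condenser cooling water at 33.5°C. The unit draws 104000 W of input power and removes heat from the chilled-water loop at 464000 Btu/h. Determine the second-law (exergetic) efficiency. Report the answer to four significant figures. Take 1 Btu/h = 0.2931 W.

0.1141

Converting, Q̇_C = 464000 Btu/h = 136000 W, so COP_actual = Q̇_C/Ẇ = 136000/104000 = 1.308.
In absolute terms T_C = 282.05 K and T_H = 306.65 K, so ΔT = 24.60 K.
COP_Carnot = T_C/ΔT = 282.05/24.60 = 11.47.
η_II = COP_actual/COP_Carnot = 1.308/11.47 = 0.1141.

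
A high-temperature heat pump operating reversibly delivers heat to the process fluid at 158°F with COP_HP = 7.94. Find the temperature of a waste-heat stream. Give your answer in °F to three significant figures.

COP_HP = T_H/(T_H − T_C) gives T_H − T_C = T_H/COP.
With T_H = 343.15 K, T_C = 343.15 × (1 − 1/7.94) = 299.93 K.
Converting, 299.93 K = 80.21°F.

80.2 °F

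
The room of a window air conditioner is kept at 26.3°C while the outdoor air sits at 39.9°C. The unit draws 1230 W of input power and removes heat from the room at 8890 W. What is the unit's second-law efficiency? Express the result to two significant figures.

COP_actual = Q̇_C/Ẇ = 8890/1230 = 7.228.
In absolute terms T_C = 299.45 K and T_H = 313.05 K, so ΔT = 13.60 K.
COP_Carnot = T_C/ΔT = 299.45/13.60 = 22.02.
η_II = COP_actual/COP_Carnot = 7.228/22.02 = 0.3283.

0.33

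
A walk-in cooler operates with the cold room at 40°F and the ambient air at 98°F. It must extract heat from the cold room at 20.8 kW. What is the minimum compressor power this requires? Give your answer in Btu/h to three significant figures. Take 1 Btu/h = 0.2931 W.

In absolute terms T_C = 277.59 K and T_H = 309.82 K, so ΔT = 32.22 K.
COP_Carnot = T_C/ΔT = 277.59/32.22 = 8.615.
Ẇ_min = Q̇/COP_Carnot = 20.80/8.615 = 2.414 kW = 8237 Btu/h.

8240 Btu/h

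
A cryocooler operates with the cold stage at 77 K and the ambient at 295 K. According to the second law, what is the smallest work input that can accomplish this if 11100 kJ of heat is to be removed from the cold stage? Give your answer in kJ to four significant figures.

31430 kJ

The reservoir spacing is ΔT = 295 − 77 = 218.0 K.
The reversible limit is COP_R = T_C/ΔT = 0.3532, so W_min = Q_C/COP = Q_C·ΔT/T_C.
W_min = 11100 × 218.0/77.00 = 31430 kJ.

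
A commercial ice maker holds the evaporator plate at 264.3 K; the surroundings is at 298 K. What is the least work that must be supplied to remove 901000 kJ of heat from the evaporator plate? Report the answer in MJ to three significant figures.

The reservoir spacing is ΔT = 298 − 264.3 = 33.70 K.
The reversible limit is COP_R = T_C/ΔT = 7.843, so W_min = Q_C/COP = Q_C·ΔT/T_C.
W_min = 901000 × 33.70/264.30 = 114900 kJ = 114.9 MJ.

115 MJ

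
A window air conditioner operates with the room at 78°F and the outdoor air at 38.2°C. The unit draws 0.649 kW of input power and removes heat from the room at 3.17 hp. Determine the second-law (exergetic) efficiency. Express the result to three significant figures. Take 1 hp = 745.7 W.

Converting, Q̇_C = 3.170 hp = 2.364 kW, so COP_actual = Q̇_C/Ẇ = 2.364/0.6490 = 3.642.
In absolute terms T_C = 298.71 K and T_H = 311.35 K, so ΔT = 12.64 K.
COP_Carnot = T_C/ΔT = 298.71/12.64 = 23.62.
η_II = COP_actual/COP_Carnot = 3.642/23.62 = 0.1542.

0.154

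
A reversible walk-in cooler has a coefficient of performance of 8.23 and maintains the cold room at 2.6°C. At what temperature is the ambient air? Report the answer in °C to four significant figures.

COP_R = T_C/(T_H − T_C) gives T_H − T_C = T_C/COP.
With T_C = 275.75 K, T_H = 275.75 × (1 + 1/8.23) = 309.26 K.
Converting, 309.26 K = 36.11°C.

36.11 °C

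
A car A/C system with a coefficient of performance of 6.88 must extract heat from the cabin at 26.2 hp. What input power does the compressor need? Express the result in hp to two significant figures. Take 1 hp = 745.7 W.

3.8 hp

Ẇ = Q̇_C/COP = 26.20/6.88 = 3.808 hp.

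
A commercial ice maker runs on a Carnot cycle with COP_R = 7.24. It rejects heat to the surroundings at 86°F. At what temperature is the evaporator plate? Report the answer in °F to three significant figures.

For a Carnot refrigerator COP_R = T_C/(T_H − T_C), so T_C = COP·T_H/(1 + COP).
With T_H = 303.15 K, T_C = 7.24 × 303.15/8.240 = 266.36 K.
Converting, 266.36 K = 19.78°F.

19.8 °F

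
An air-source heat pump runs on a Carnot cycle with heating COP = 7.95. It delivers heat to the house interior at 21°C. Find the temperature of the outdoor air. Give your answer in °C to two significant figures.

COP_HP = T_H/(T_H − T_C) gives T_H − T_C = T_H/COP.
With T_H = 294.15 K, T_C = 294.15 × (1 − 1/7.95) = 257.15 K.
Converting, 257.15 K = -16.00°C.

-16 °C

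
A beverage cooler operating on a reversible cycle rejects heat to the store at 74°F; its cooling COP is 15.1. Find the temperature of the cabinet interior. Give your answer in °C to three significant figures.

4.92 °C

For a Carnot refrigerator COP_R = T_C/(T_H − T_C), so T_C = COP·T_H/(1 + COP).
With T_H = 296.48 K, T_C = 15.1 × 296.48/16.10 = 278.07 K.
Converting, 278.07 K = 4.92°C.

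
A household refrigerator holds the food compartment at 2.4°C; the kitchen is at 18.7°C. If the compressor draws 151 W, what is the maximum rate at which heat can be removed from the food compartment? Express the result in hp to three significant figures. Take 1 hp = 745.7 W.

In absolute terms T_C = 275.55 K and T_H = 291.85 K, so ΔT = 16.30 K.
COP_Carnot = T_C/ΔT = 275.55/16.30 = 16.90.
Q̇_max = COP_Carnot × Ẇ = 16.90 × 151.0 W = 2553 W = 3.423 hp.

3.42 hp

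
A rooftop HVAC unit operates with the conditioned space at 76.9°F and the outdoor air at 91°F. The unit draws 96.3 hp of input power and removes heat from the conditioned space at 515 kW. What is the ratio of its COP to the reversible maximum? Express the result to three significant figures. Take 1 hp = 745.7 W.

0.188

Converting, Q̇_C = 515.0 kW = 690.6 hp, so COP_actual = Q̇_C/Ẇ = 690.6/96.30 = 7.172.
In absolute terms T_C = 298.09 K and T_H = 305.93 K, so ΔT = 7.833 K.
COP_Carnot = T_C/ΔT = 298.09/7.833 = 38.05.
η_II = COP_actual/COP_Carnot = 7.172/38.05 = 0.1885.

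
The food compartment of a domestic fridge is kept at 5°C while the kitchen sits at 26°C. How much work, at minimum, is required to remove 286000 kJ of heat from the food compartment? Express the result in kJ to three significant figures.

In absolute terms T_C = 278.15 K and T_H = 299.15 K, so ΔT = 21.00 K.
The reversible limit is COP_R = T_C/ΔT = 13.25, so W_min = Q_C/COP = Q_C·ΔT/T_C.
W_min = 286000 × 21.00/278.15 = 21590 kJ.

21600 kJ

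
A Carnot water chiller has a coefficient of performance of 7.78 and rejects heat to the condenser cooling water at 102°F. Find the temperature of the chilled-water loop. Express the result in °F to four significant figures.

For a Carnot refrigerator COP_R = T_C/(T_H − T_C), so T_C = COP·T_H/(1 + COP).
With T_H = 312.04 K, T_C = 7.78 × 312.04/8.780 = 276.50 K.
Converting, 276.50 K = 38.03°F.

38.03 °F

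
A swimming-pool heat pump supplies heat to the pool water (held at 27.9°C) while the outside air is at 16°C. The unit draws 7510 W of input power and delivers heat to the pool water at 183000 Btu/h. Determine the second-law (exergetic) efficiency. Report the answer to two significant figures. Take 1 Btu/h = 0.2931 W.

Converting, Q̇_H = 183000 Btu/h = 53640 W, so COP_actual = Q̇_H/Ẇ = 53640/7510 = 7.142.
In absolute terms T_C = 289.15 K and T_H = 301.05 K, so ΔT = 11.90 K.
COP_Carnot = T_H/ΔT = 301.05/11.90 = 25.30.
η_II = COP_actual/COP_Carnot = 7.142/25.30 = 0.2823.

0.28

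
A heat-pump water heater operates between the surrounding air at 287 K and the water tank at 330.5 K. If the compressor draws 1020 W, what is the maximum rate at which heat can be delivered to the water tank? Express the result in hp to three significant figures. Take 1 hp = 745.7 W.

The reservoir spacing is ΔT = 330.5 − 287 = 43.50 K.
COP_Carnot = T_H/ΔT = 330.50/43.50 = 7.598.
Q̇_max = COP_Carnot × Ẇ = 7.598 × 1020 W = 7750 W = 10.39 hp.

10.4 hp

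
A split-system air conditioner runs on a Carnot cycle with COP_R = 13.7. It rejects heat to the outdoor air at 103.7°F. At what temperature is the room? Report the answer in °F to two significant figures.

For a Carnot refrigerator COP_R = T_C/(T_H − T_C), so T_C = COP·T_H/(1 + COP).
With T_H = 312.98 K, T_C = 13.7 × 312.98/14.70 = 291.69 K.
Converting, 291.69 K = 65.38°F.

65 °F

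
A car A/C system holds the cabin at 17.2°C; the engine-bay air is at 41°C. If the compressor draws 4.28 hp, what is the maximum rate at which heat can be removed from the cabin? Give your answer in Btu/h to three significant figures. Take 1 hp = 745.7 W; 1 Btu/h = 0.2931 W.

In absolute terms T_C = 290.35 K and T_H = 314.15 K, so ΔT = 23.80 K.
COP_Carnot = T_C/ΔT = 290.35/23.80 = 12.20.
Q̇_max = COP_Carnot × Ẇ = 12.20 × 4.280 hp = 52.21 hp = 132800 Btu/h.

133000 Btu/h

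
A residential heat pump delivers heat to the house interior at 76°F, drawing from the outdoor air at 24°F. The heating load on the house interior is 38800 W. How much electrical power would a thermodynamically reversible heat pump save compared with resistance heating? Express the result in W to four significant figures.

35030 W

In absolute terms T_C = 268.71 K and T_H = 297.59 K, so ΔT = 28.89 K.
COP_Carnot = T_H/ΔT = 297.59/28.89 = 10.30.
Resistance heating needs Ẇ_res = Q̇_H = 38800 W; the reversible heat pump needs only Ẇ_hp = Q̇_H/COP = 3766 W.
Saving = 38800 − 3766 = 35030 W.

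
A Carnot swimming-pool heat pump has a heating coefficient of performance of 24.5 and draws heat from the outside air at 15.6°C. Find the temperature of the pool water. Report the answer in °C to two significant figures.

COP_HP = T_H/(T_H − T_C) rearranges to T_H = COP·T_C/(COP − 1).
With T_C = 288.75 K, T_H = 24.5 × 288.75/23.50 = 301.04 K.
Converting, 301.04 K = 27.89°C.

28 °C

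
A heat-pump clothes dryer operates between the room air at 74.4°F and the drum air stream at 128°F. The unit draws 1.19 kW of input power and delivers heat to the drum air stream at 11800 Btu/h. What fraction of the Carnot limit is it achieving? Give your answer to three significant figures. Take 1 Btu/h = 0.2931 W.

Converting, Q̇_H = 11800 Btu/h = 3.459 kW, so COP_actual = Q̇_H/Ẇ = 3.459/1.190 = 2.906.
In absolute terms T_C = 296.71 K and T_H = 326.48 K, so ΔT = 29.78 K.
COP_Carnot = T_H/ΔT = 326.48/29.78 = 10.96.
η_II = COP_actual/COP_Carnot = 2.906/10.96 = 0.2651.

0.265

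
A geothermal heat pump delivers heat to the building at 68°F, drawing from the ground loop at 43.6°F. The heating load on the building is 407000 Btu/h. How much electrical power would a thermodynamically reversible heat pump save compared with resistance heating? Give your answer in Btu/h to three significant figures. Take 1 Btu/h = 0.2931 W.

388000 Btu/h

In absolute terms T_C = 279.59 K and T_H = 293.15 K, so ΔT = 13.56 K.
COP_Carnot = T_H/ΔT = 293.15/13.56 = 21.63.
Resistance heating needs Ẇ_res = Q̇_H = 407000 Btu/h; the reversible heat pump needs only Ẇ_hp = Q̇_H/COP = 18820 Btu/h.
Saving = 407000 − 18820 = 388200 Btu/h.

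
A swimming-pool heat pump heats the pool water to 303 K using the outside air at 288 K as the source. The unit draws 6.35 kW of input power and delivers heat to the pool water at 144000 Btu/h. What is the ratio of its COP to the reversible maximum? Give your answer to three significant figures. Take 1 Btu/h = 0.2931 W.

0.329

Converting, Q̇_H = 144000 Btu/h = 42.21 kW, so COP_actual = Q̇_H/Ẇ = 42.21/6.350 = 6.647.
The reservoir spacing is ΔT = 303 − 288 = 15.00 K.
COP_Carnot = T_H/ΔT = 303.00/15.00 = 20.20.
η_II = COP_actual/COP_Carnot = 6.647/20.20 = 0.3290.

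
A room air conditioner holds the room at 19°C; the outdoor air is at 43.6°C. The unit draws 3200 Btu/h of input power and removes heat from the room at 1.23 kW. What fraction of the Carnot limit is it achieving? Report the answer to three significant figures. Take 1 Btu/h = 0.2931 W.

0.110

Converting, Q̇_C = 1.230 kW = 4197 Btu/h, so COP_actual = Q̇_C/Ẇ = 4197/3200 = 1.311.
In absolute terms T_C = 292.15 K and T_H = 316.75 K, so ΔT = 24.60 K.
COP_Carnot = T_C/ΔT = 292.15/24.60 = 11.88.
η_II = COP_actual/COP_Carnot = 1.311/11.88 = 0.1104.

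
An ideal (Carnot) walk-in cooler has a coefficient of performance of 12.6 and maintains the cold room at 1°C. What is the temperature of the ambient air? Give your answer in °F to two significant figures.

COP_R = T_C/(T_H − T_C) gives T_H − T_C = T_C/COP.
With T_C = 274.15 K, T_H = 274.15 × (1 + 1/12.6) = 295.91 K.
Converting, 295.91 K = 72.96°F.

73 °F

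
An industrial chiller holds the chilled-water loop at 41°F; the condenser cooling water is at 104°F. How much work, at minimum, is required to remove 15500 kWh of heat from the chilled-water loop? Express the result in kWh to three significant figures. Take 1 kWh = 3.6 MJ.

In absolute terms T_C = 278.15 K and T_H = 313.15 K, so ΔT = 35.00 K.
The reversible limit is COP_R = T_C/ΔT = 7.947, so W_min = Q_C/COP = Q_C·ΔT/T_C.
W_min = 15500 × 35.00/278.15 = 1950 kWh.

1950 kWh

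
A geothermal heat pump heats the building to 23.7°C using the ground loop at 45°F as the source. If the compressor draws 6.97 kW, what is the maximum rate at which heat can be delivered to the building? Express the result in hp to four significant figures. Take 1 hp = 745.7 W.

In absolute terms T_C = 280.37 K and T_H = 296.85 K, so ΔT = 16.48 K.
COP_Carnot = T_H/ΔT = 296.85/16.48 = 18.02.
Q̇_max = COP_Carnot × Ẇ = 18.02 × 6.970 kW = 125.6 kW = 168.4 hp.

168.4 hp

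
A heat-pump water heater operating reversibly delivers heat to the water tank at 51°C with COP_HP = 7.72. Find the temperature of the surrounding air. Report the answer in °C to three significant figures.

COP_HP = T_H/(T_H − T_C) gives T_H − T_C = T_H/COP.
With T_H = 324.15 K, T_C = 324.15 × (1 − 1/7.72) = 282.16 K.
Converting, 282.16 K = 9.01°C.

9.01 °C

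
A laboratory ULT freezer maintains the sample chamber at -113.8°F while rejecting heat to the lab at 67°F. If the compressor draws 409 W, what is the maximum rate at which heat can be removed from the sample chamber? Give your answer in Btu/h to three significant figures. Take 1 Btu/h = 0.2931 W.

2670 Btu/h

In absolute terms T_C = 192.15 K and T_H = 292.59 K, so ΔT = 100.4 K.
COP_Carnot = T_C/ΔT = 192.15/100.4 = 1.913.
Q̇_max = COP_Carnot × Ẇ = 1.913 × 409.0 W = 782.4 W = 2669 Btu/h.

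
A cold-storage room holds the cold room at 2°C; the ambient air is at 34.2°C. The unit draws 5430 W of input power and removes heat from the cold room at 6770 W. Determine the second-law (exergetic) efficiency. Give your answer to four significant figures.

COP_actual = Q̇_C/Ẇ = 6770/5430 = 1.247.
In absolute terms T_C = 275.15 K and T_H = 307.35 K, so ΔT = 32.20 K.
COP_Carnot = T_C/ΔT = 275.15/32.20 = 8.545.
η_II = COP_actual/COP_Carnot = 1.247/8.545 = 0.1459.

0.1459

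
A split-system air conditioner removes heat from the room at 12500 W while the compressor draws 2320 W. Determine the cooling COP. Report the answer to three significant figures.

The first law gives Q̇_H = Q̇_C + Ẇ, so the three rates are Q̇_C = 12500, Q̇_H = 14820, Ẇ = 2320 W.
COP_R = Q̇_C/Ẇ = 12500/2320 = 5.388.

5.39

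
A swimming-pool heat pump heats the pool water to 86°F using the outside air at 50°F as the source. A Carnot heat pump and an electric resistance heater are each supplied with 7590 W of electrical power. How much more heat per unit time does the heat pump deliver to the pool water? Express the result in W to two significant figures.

In absolute terms T_C = 283.15 K and T_H = 303.15 K, so ΔT = 20.00 K.
COP_Carnot = T_H/ΔT = 303.15/20.00 = 15.16.
The heat pump delivers Q̇_H = COP × Ẇ = 115000 W; the resistance heater delivers Ẇ = 7590 W.
Extra = (COP − 1)·Ẇ = 107500 W.

110000 W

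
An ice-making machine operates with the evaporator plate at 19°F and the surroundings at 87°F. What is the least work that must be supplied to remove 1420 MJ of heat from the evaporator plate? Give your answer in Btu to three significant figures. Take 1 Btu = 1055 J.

In absolute terms T_C = 265.93 K and T_H = 303.71 K, so ΔT = 37.78 K.
The reversible limit is COP_R = T_C/ΔT = 7.039, so W_min = Q_C/COP = Q_C·ΔT/T_C.
W_min = 1420 × 37.78/265.93 = 201.7 MJ = 191200 Btu.

191000 Btu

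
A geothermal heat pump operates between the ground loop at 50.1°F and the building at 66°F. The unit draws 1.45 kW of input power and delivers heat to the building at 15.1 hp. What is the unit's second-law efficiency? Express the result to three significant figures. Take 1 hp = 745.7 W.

0.235

Converting, Q̇_H = 15.10 hp = 11.26 kW, so COP_actual = Q̇_H/Ẇ = 11.26/1.450 = 7.766.
In absolute terms T_C = 283.21 K and T_H = 292.04 K, so ΔT = 8.833 K.
COP_Carnot = T_H/ΔT = 292.04/8.833 = 33.06.
η_II = COP_actual/COP_Carnot = 7.766/33.06 = 0.2349.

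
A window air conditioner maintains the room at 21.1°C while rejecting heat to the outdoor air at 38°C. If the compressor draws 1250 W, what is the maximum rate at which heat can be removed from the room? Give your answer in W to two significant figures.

22000 W

In absolute terms T_C = 294.25 K and T_H = 311.15 K, so ΔT = 16.90 K.
COP_Carnot = T_C/ΔT = 294.25/16.90 = 17.41.
Q̇_max = COP_Carnot × Ẇ = 17.41 × 1250 W = 21760 W.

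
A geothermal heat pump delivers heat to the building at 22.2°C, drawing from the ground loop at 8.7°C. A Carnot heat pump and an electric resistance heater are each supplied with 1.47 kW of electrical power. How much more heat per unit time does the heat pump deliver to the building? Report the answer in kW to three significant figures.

In absolute terms T_C = 281.85 K and T_H = 295.35 K, so ΔT = 13.50 K.
COP_Carnot = T_H/ΔT = 295.35/13.50 = 21.88.
The heat pump delivers Q̇_H = COP × Ẇ = 32.16 kW; the resistance heater delivers Ẇ = 1.470 kW.
Extra = (COP − 1)·Ẇ = 30.69 kW.

30.7 kW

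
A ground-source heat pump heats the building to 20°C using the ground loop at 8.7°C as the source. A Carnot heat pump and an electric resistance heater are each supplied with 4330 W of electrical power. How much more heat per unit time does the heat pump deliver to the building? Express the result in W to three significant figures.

In absolute terms T_C = 281.85 K and T_H = 293.15 K, so ΔT = 11.30 K.
COP_Carnot = T_H/ΔT = 293.15/11.30 = 25.94.
The heat pump delivers Q̇_H = COP × Ẇ = 112300 W; the resistance heater delivers Ẇ = 4330 W.
Extra = (COP − 1)·Ẇ = 108000 W.

108000 W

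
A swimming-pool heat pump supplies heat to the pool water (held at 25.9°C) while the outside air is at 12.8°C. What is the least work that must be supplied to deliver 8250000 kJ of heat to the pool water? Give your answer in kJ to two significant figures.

360000 kJ

In absolute terms T_C = 285.95 K and T_H = 299.05 K, so ΔT = 13.10 K.
The reversible limit is COP_HP = T_H/ΔT = 22.83, so W_min = Q_H/COP = Q_H·ΔT/T_H.
W_min = 8250000 × 13.10/299.05 = 361400 kJ.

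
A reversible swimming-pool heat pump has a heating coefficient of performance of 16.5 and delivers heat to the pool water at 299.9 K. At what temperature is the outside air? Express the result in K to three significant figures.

COP_HP = T_H/(T_H − T_C) gives T_H − T_C = T_H/COP.
With T_H = 299.90 K, T_C = 299.90 × (1 − 1/16.5) = 281.72 K.

282 K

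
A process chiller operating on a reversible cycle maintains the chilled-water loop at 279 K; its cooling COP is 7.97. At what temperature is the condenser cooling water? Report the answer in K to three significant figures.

314 K

COP_R = T_C/(T_H − T_C) gives T_H − T_C = T_C/COP.
With T_C = 279.00 K, T_H = 279.00 × (1 + 1/7.97) = 314.01 K.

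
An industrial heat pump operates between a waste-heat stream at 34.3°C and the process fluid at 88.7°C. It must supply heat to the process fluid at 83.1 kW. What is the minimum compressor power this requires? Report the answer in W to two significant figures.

In absolute terms T_C = 307.45 K and T_H = 361.85 K, so ΔT = 54.40 K.
COP_Carnot = T_H/ΔT = 361.85/54.40 = 6.652.
Ẇ_min = Q̇/COP_Carnot = 83.10/6.652 = 12.49 kW = 12490 W.

12000 W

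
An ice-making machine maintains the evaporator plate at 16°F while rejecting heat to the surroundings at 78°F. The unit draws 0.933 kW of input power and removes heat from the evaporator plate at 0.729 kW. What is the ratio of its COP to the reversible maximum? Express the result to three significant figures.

COP_actual = Q̇_C/Ẇ = 0.7290/0.9330 = 0.7814.
In absolute terms T_C = 264.26 K and T_H = 298.71 K, so ΔT = 34.44 K.
COP_Carnot = T_C/ΔT = 264.26/34.44 = 7.672.
η_II = COP_actual/COP_Carnot = 0.7814/7.672 = 0.1018.

0.102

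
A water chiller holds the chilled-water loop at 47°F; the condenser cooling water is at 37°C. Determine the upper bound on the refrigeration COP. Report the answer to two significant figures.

9.8

In absolute terms T_C = 281.48 K and T_H = 310.15 K, so ΔT = 28.67 K.
For a reversible cycle, COP_Carnot = T_C/ΔT = 281.48/28.67 = 9.819.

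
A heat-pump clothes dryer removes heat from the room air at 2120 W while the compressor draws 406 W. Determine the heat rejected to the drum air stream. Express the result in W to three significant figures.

For a cyclic device the first law requires Q̇_H = Q̇_C + Ẇ.
Q̇_H = Q̇_C + Ẇ = 2526 W.

2530 W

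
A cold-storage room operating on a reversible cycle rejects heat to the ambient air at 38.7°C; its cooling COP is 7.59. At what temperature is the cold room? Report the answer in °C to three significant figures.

For a Carnot refrigerator COP_R = T_C/(T_H − T_C), so T_C = COP·T_H/(1 + COP).
With T_H = 311.85 K, T_C = 7.59 × 311.85/8.590 = 275.55 K.
Converting, 275.55 K = 2.40°C.

2.40 °C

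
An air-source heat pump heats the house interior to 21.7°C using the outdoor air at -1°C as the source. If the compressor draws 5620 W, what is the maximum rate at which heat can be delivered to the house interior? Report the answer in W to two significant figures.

73000 W

In absolute terms T_C = 272.15 K and T_H = 294.85 K, so ΔT = 22.70 K.
COP_Carnot = T_H/ΔT = 294.85/22.70 = 12.99.
Q̇_max = COP_Carnot × Ẇ = 12.99 × 5620 W = 73000 W.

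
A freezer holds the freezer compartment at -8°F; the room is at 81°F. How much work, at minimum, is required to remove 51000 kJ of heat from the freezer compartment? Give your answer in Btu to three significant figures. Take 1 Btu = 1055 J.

9530 Btu

In absolute terms T_C = 250.93 K and T_H = 300.37 K, so ΔT = 49.44 K.
The reversible limit is COP_R = T_C/ΔT = 5.075, so W_min = Q_C/COP = Q_C·ΔT/T_C.
W_min = 51000 × 49.44/250.93 = 10050 kJ = 9525 Btu.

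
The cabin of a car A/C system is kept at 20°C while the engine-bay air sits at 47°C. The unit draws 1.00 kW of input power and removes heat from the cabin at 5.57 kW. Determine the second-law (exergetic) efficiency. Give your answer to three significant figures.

0.513

COP_actual = Q̇_C/Ẇ = 5.570/1.000 = 5.570.
In absolute terms T_C = 293.15 K and T_H = 320.15 K, so ΔT = 27.00 K.
COP_Carnot = T_C/ΔT = 293.15/27.00 = 10.86.
η_II = COP_actual/COP_Carnot = 5.570/10.86 = 0.5130.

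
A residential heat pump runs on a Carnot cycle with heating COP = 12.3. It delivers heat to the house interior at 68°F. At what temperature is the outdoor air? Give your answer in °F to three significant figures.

COP_HP = T_H/(T_H − T_C) gives T_H − T_C = T_H/COP.
With T_H = 293.15 K, T_C = 293.15 × (1 − 1/12.3) = 269.32 K.
Converting, 269.32 K = 25.10°F.

25.1 °F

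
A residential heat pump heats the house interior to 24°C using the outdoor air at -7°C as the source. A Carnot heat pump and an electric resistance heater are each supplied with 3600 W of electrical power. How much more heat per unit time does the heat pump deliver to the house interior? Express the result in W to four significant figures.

In absolute terms T_C = 266.15 K and T_H = 297.15 K, so ΔT = 31.00 K.
COP_Carnot = T_H/ΔT = 297.15/31.00 = 9.585.
The heat pump delivers Q̇_H = COP × Ẇ = 34510 W; the resistance heater delivers Ẇ = 3600 W.
Extra = (COP − 1)·Ẇ = 30910 W.

30910 W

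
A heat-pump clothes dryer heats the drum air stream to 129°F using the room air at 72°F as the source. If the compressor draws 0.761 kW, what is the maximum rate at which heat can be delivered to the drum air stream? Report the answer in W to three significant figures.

In absolute terms T_C = 295.37 K and T_H = 327.04 K, so ΔT = 31.67 K.
COP_Carnot = T_H/ΔT = 327.04/31.67 = 10.33.
Q̇_max = COP_Carnot × Ẇ = 10.33 × 0.7610 kW = 7.859 kW = 7859 W.

7860 W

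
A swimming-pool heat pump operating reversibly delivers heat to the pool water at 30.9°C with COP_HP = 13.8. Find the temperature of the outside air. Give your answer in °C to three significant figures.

8.87 °C

COP_HP = T_H/(T_H − T_C) gives T_H − T_C = T_H/COP.
With T_H = 304.05 K, T_C = 304.05 × (1 − 1/13.8) = 282.02 K.
Converting, 282.02 K = 8.87°C.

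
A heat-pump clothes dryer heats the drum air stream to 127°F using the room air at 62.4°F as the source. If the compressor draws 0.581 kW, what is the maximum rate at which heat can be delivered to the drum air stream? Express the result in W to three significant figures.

In absolute terms T_C = 290.04 K and T_H = 325.93 K, so ΔT = 35.89 K.
COP_Carnot = T_H/ΔT = 325.93/35.89 = 9.082.
Q̇_max = COP_Carnot × Ẇ = 9.082 × 0.5810 kW = 5.276 kW = 5276 W.

5280 W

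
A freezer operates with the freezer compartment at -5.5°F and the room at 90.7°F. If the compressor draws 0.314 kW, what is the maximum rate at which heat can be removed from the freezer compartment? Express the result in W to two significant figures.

1500 W

In absolute terms T_C = 252.32 K and T_H = 305.76 K, so ΔT = 53.44 K.
COP_Carnot = T_C/ΔT = 252.32/53.44 = 4.721.
Q̇_max = COP_Carnot × Ẇ = 4.721 × 0.3140 kW = 1.482 kW = 1482 W.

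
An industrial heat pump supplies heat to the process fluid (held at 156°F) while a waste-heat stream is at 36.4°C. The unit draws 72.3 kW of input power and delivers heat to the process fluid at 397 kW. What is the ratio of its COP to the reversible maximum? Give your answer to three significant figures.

0.522

COP_actual = Q̇_H/Ẇ = 397.0/72.30 = 5.491.
In absolute terms T_C = 309.55 K and T_H = 342.04 K, so ΔT = 32.49 K.
COP_Carnot = T_H/ΔT = 342.04/32.49 = 10.53.
η_II = COP_actual/COP_Carnot = 5.491/10.53 = 0.5216.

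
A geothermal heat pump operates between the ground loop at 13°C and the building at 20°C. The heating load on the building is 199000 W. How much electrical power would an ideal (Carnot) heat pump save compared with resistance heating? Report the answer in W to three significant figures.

In absolute terms T_C = 286.15 K and T_H = 293.15 K, so ΔT = 7.000 K.
COP_Carnot = T_H/ΔT = 293.15/7.000 = 41.88.
Resistance heating needs Ẇ_res = Q̇_H = 199000 W; the reversible heat pump needs only Ẇ_hp = Q̇_H/COP = 4752 W.
Saving = 199000 − 4752 = 194200 W.

194000 W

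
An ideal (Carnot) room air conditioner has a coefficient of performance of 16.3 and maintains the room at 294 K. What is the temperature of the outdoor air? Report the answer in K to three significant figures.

312 K

COP_R = T_C/(T_H − T_C) gives T_H − T_C = T_C/COP.
With T_C = 294.00 K, T_H = 294.00 × (1 + 1/16.3) = 312.04 K.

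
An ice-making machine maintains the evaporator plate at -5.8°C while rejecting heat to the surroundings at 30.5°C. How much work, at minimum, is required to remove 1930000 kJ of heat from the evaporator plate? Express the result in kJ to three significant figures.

In absolute terms T_C = 267.35 K and T_H = 303.65 K, so ΔT = 36.30 K.
The reversible limit is COP_R = T_C/ΔT = 7.365, so W_min = Q_C/COP = Q_C·ΔT/T_C.
W_min = 1930000 × 36.30/267.35 = 262000 kJ.

262000 kJ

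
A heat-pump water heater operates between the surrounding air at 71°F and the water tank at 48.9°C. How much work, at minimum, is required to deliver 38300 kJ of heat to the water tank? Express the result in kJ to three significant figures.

3240 kJ

In absolute terms T_C = 294.82 K and T_H = 322.05 K, so ΔT = 27.23 K.
The reversible limit is COP_HP = T_H/ΔT = 11.83, so W_min = Q_H/COP = Q_H·ΔT/T_H.
W_min = 38300 × 27.23/322.05 = 3239 kJ.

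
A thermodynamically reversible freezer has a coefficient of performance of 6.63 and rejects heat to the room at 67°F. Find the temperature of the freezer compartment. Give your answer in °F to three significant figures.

-2.03 °F

For a Carnot refrigerator COP_R = T_C/(T_H − T_C), so T_C = COP·T_H/(1 + COP).
With T_H = 292.59 K, T_C = 6.63 × 292.59/7.630 = 254.25 K.
Converting, 254.25 K = -2.03°F.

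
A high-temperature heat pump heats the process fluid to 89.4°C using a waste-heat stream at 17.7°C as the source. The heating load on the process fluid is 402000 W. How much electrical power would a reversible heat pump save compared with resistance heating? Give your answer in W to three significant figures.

In absolute terms T_C = 290.85 K and T_H = 362.55 K, so ΔT = 71.70 K.
COP_Carnot = T_H/ΔT = 362.55/71.70 = 5.056.
Resistance heating needs Ẇ_res = Q̇_H = 402000 W; the reversible heat pump needs only Ẇ_hp = Q̇_H/COP = 79500 W.
Saving = 402000 − 79500 = 322500 W.

322000 W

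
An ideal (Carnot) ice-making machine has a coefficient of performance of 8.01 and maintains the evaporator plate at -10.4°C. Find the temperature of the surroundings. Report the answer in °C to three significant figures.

COP_R = T_C/(T_H − T_C) gives T_H − T_C = T_C/COP.
With T_C = 262.75 K, T_H = 262.75 × (1 + 1/8.01) = 295.55 K.
Converting, 295.55 K = 22.40°C.

22.4 °C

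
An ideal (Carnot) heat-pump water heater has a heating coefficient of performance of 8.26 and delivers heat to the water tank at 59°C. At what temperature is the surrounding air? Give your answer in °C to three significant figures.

COP_HP = T_H/(T_H − T_C) gives T_H − T_C = T_H/COP.
With T_H = 332.15 K, T_C = 332.15 × (1 − 1/8.26) = 291.94 K.
Converting, 291.94 K = 18.79°C.

18.8 °C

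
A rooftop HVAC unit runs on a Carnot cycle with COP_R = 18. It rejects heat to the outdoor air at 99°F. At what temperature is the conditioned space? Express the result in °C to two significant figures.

21 °C

For a Carnot refrigerator COP_R = T_C/(T_H − T_C), so T_C = COP·T_H/(1 + COP).
With T_H = 310.37 K, T_C = 18 × 310.37/19.00 = 294.04 K.
Converting, 294.04 K = 20.89°C.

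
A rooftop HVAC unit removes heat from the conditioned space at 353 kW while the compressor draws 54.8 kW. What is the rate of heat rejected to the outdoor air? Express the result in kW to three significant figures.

408 kW

For a cyclic device the first law requires Q̇_H = Q̇_C + Ẇ.
Q̇_H = Q̇_C + Ẇ = 407.8 kW.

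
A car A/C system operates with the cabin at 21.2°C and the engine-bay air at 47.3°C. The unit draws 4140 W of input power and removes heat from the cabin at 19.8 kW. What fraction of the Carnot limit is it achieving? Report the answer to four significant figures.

0.4241

Converting, Q̇_C = 19.80 kW = 19800 W, so COP_actual = Q̇_C/Ẇ = 19800/4140 = 4.783.
In absolute terms T_C = 294.35 K and T_H = 320.45 K, so ΔT = 26.10 K.
COP_Carnot = T_C/ΔT = 294.35/26.10 = 11.28.
η_II = COP_actual/COP_Carnot = 4.783/11.28 = 0.4241.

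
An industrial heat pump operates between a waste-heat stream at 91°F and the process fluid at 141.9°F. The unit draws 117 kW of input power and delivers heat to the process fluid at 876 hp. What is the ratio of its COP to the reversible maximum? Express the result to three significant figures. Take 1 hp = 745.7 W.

Converting, Q̇_H = 876.0 hp = 653.2 kW, so COP_actual = Q̇_H/Ẇ = 653.2/117.0 = 5.583.
In absolute terms T_C = 305.93 K and T_H = 334.21 K, so ΔT = 28.28 K.
COP_Carnot = T_H/ΔT = 334.21/28.28 = 11.82.
η_II = COP_actual/COP_Carnot = 5.583/11.82 = 0.4724.

0.472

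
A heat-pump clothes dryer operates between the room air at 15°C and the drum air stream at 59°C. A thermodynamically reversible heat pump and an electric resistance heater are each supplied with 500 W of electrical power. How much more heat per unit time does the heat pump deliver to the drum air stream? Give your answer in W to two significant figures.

3300 W

In absolute terms T_C = 288.15 K and T_H = 332.15 K, so ΔT = 44.00 K.
COP_Carnot = T_H/ΔT = 332.15/44.00 = 7.549.
The heat pump delivers Q̇_H = COP × Ẇ = 3774 W; the resistance heater delivers Ẇ = 500.0 W.
Extra = (COP − 1)·Ẇ = 3274 W.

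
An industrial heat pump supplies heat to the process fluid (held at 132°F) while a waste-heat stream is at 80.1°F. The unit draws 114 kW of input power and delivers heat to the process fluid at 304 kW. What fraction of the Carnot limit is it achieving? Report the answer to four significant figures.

0.2339

COP_actual = Q̇_H/Ẇ = 304.0/114.0 = 2.667.
In absolute terms T_C = 299.87 K and T_H = 328.71 K, so ΔT = 28.83 K.
COP_Carnot = T_H/ΔT = 328.71/28.83 = 11.40.
η_II = COP_actual/COP_Carnot = 2.667/11.40 = 0.2339.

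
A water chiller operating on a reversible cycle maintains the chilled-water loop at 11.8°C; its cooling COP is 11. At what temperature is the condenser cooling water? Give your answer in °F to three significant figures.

99.9 °F

COP_R = T_C/(T_H − T_C) gives T_H − T_C = T_C/COP.
With T_C = 284.95 K, T_H = 284.95 × (1 + 1/11) = 310.85 K.
Converting, 310.85 K = 99.87°F.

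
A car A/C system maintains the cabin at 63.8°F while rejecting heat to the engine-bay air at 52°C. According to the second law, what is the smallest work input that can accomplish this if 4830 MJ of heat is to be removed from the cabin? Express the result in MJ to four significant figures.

In absolute terms T_C = 290.82 K and T_H = 325.15 K, so ΔT = 34.33 K.
The reversible limit is COP_R = T_C/ΔT = 8.470, so W_min = Q_C/COP = Q_C·ΔT/T_C.
W_min = 4830 × 34.33/290.82 = 570.2 MJ.

570.2 MJ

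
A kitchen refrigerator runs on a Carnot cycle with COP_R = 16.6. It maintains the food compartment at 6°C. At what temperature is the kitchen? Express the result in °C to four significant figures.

22.82 °C

COP_R = T_C/(T_H − T_C) gives T_H − T_C = T_C/COP.
With T_C = 279.15 K, T_H = 279.15 × (1 + 1/16.6) = 295.97 K.
Converting, 295.97 K = 22.82°C.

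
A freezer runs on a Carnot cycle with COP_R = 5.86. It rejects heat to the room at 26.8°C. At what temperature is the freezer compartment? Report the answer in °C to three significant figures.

-16.9 °C

For a Carnot refrigerator COP_R = T_C/(T_H − T_C), so T_C = COP·T_H/(1 + COP).
With T_H = 299.95 K, T_C = 5.86 × 299.95/6.860 = 256.23 K.
Converting, 256.23 K = -16.92°C.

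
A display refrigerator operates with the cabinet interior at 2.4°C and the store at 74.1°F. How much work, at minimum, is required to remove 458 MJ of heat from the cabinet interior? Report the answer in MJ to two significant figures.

35 MJ

In absolute terms T_C = 275.55 K and T_H = 296.54 K, so ΔT = 20.99 K.
The reversible limit is COP_R = T_C/ΔT = 13.13, so W_min = Q_C/COP = Q_C·ΔT/T_C.
W_min = 458.0 × 20.99/275.55 = 34.89 MJ.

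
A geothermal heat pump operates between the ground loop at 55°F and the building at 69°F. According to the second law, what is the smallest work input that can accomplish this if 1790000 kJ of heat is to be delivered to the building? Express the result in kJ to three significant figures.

In absolute terms T_C = 285.93 K and T_H = 293.71 K, so ΔT = 7.778 K.
The reversible limit is COP_HP = T_H/ΔT = 37.76, so W_min = Q_H/COP = Q_H·ΔT/T_H.
W_min = 1790000 × 7.778/293.71 = 47400 kJ.

47400 kJ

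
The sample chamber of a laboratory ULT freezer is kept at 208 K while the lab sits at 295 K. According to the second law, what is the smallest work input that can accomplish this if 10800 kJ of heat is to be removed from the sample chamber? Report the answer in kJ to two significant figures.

The reservoir spacing is ΔT = 295 − 208 = 87.00 K.
The reversible limit is COP_R = T_C/ΔT = 2.391, so W_min = Q_C/COP = Q_C·ΔT/T_C.
W_min = 10800 × 87.00/208.00 = 4517 kJ.

4500 kJ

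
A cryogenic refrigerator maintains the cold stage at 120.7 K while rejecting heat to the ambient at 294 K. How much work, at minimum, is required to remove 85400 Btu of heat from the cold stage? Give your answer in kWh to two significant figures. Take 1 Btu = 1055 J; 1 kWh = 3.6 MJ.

36 kWh

The reservoir spacing is ΔT = 294 − 120.7 = 173.3 K.
The reversible limit is COP_R = T_C/ΔT = 0.6965, so W_min = Q_C/COP = Q_C·ΔT/T_C.
W_min = 85400 × 173.3/120.70 = 122600 Btu = 35.93 kWh.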